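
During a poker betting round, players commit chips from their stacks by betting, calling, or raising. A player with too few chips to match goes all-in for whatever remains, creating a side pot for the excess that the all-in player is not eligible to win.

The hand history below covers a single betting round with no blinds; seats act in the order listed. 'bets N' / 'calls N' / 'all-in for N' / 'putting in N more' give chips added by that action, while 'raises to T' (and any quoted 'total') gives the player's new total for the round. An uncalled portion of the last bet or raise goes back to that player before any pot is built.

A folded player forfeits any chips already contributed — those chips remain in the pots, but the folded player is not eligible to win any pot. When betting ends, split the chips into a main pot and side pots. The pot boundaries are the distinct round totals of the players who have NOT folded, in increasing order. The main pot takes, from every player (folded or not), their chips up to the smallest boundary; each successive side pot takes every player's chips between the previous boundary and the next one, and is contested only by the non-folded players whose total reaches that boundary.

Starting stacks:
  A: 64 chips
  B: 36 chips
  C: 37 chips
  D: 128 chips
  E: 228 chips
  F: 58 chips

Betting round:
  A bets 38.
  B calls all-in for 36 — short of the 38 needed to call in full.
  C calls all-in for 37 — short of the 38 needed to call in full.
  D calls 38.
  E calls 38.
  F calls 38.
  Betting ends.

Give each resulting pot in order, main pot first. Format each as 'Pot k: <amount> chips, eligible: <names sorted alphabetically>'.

Contributions: A=38, B=36, C=37, D=38, E=38, F=38
Pot levels (distinct totals of non-folded players): 36, 37, 38
Layer 1-36: 36 each from A, B, C, D, E, F = 36*6 = 216 chips; eligible A, B, C, D, E, F
Layer 37-37: 1 each from A, C, D, E, F = 1*5 = 5 chips; eligible A, C, D, E, F
Layer 38-38: 1 each from A, D, E, F = 1*4 = 4 chips; eligible A, D, E, F

Pot 1: 216 chips, eligible: A, B, C, D, E, F
Pot 2: 5 chips, eligible: A, C, D, E, F
Pot 3: 4 chips, eligible: A, D, E, F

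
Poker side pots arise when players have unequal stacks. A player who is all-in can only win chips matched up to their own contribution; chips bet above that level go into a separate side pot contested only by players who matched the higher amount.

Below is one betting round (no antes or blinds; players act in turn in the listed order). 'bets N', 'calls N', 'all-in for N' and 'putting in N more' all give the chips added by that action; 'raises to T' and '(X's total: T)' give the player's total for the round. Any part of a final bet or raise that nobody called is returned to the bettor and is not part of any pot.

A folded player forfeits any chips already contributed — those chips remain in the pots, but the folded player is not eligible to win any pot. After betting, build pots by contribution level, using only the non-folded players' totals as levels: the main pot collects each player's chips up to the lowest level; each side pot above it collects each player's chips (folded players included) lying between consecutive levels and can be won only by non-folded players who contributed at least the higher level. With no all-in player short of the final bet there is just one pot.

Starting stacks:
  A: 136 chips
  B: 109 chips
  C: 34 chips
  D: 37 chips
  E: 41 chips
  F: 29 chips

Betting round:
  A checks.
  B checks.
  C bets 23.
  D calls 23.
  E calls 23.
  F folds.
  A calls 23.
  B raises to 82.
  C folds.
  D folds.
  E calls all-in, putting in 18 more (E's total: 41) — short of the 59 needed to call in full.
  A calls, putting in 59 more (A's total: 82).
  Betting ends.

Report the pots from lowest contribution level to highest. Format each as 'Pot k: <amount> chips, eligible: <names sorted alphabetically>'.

Pot 1: 169 chips, eligible: A, B, E
Pot 2: 82 chips, eligible: A, B

Derivation:
Contributions: A=82, B=82, C=23, D=23, E=41
Folded: C, D, F
Pot levels (distinct totals of non-folded players): 41, 82
Layer 1-41: A 41 + B 41 + C 23 + D 23 + E 41 = 169 chips; eligible A, B, E
Layer 42-82: 41 each from A, B = 41*2 = 82 chips; eligible A, B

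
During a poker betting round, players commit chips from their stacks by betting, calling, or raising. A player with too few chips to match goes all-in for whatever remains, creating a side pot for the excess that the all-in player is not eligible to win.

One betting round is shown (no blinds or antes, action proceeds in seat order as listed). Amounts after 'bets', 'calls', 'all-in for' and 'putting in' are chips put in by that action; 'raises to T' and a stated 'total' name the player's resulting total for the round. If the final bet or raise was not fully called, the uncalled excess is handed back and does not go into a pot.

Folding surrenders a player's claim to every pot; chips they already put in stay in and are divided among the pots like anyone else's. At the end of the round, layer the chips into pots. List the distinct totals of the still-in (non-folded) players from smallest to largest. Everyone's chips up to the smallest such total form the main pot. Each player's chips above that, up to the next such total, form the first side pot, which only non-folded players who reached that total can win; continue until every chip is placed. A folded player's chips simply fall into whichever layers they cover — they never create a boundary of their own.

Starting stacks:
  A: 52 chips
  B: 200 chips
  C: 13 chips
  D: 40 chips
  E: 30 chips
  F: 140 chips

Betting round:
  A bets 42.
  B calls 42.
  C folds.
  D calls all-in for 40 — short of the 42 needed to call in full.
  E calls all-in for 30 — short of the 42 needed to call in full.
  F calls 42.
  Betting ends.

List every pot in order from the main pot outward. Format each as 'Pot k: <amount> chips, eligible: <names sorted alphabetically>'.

Pot 1: 150 chips, eligible: A, B, D, E, F
Pot 2: 40 chips, eligible: A, B, D, F
Pot 3: 6 chips, eligible: A, B, F

Derivation:
Contributions: A=42, B=42, D=40, E=30, F=42
Folded: C
Pot levels (distinct totals of non-folded players): 30, 40, 42
Layer 1-30: 30 each from A, B, D, E, F = 30*5 = 150 chips; eligible A, B, D, E, F
Layer 31-40: 10 each from A, B, D, F = 10*4 = 40 chips; eligible A, B, D, F
Layer 41-42: 2 each from A, B, F = 2*3 = 6 chips; eligible A, B, F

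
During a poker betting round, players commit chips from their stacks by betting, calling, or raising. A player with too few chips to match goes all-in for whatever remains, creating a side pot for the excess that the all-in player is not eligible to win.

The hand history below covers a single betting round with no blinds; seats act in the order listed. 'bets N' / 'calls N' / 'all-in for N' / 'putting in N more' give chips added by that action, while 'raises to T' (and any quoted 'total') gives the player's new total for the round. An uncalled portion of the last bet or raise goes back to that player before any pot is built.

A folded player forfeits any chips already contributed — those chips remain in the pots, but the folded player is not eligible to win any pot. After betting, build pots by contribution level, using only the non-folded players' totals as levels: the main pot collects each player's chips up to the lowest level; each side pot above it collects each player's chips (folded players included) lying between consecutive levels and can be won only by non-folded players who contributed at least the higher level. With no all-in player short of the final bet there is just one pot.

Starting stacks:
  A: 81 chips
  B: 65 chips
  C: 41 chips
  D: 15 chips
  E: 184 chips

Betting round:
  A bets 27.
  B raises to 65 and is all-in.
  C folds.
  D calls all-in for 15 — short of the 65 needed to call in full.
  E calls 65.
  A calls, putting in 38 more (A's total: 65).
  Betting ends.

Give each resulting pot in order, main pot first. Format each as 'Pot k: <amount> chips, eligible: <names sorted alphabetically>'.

Pot 1: 60 chips, eligible: A, B, D, E
Pot 2: 150 chips, eligible: A, B, E

Derivation:
Contributions: A=65, B=65, D=15, E=65
Folded: C
Pot levels (distinct totals of non-folded players): 15, 65
Layer 1-15: 15 each from A, B, D, E = 15*4 = 60 chips; eligible A, B, D, E
Layer 16-65: 50 each from A, B, E = 50*3 = 150 chips; eligible A, B, E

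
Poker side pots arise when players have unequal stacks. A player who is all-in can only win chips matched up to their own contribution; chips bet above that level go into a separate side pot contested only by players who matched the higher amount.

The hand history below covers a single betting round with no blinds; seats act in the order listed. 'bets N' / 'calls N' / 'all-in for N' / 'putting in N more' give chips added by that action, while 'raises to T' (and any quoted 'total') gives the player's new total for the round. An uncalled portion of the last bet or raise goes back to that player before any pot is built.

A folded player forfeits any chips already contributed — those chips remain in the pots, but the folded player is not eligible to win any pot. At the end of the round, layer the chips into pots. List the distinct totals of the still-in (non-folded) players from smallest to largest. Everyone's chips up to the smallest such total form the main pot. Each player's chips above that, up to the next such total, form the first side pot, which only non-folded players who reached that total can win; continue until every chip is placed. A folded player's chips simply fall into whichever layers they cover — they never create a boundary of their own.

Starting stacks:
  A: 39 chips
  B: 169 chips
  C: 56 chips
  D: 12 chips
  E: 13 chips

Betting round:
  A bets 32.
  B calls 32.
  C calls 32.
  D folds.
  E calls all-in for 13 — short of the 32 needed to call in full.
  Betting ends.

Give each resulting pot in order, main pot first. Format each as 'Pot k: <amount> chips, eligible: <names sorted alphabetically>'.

Contributions: A=32, B=32, C=32, E=13
Folded: D
Pot levels (distinct totals of non-folded players): 13, 32
Layer 1-13: 13 each from A, B, C, E = 13*4 = 52 chips; eligible A, B, C, E
Layer 14-32: 19 each from A, B, C = 19*3 = 57 chips; eligible A, B, C

Pot 1: 52 chips, eligible: A, B, C, E
Pot 2: 57 chips, eligible: A, B, C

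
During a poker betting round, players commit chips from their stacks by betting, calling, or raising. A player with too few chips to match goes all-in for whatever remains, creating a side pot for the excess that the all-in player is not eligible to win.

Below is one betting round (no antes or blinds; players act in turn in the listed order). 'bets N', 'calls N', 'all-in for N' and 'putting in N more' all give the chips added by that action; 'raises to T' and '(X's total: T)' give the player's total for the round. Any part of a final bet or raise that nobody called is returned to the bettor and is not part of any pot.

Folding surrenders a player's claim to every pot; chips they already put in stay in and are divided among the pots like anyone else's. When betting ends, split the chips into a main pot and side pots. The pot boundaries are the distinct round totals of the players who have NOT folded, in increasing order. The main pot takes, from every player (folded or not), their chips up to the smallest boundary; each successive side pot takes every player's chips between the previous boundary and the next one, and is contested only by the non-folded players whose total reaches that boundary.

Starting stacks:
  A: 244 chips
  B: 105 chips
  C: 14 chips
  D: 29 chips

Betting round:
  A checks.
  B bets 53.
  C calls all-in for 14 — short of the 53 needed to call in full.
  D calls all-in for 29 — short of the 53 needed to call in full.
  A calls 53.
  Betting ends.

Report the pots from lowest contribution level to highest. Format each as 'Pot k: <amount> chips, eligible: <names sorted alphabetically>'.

Contributions: A=53, B=53, C=14, D=29
Pot levels (distinct totals of non-folded players): 14, 29, 53
Layer 1-14: 14 each from A, B, C, D = 14*4 = 56 chips; eligible A, B, C, D
Layer 15-29: 15 each from A, B, D = 15*3 = 45 chips; eligible A, B, D
Layer 30-53: 24 each from A, B = 24*2 = 48 chips; eligible A, B

Pot 1: 56 chips, eligible: A, B, C, D
Pot 2: 45 chips, eligible: A, B, D
Pot 3: 48 chips, eligible: A, B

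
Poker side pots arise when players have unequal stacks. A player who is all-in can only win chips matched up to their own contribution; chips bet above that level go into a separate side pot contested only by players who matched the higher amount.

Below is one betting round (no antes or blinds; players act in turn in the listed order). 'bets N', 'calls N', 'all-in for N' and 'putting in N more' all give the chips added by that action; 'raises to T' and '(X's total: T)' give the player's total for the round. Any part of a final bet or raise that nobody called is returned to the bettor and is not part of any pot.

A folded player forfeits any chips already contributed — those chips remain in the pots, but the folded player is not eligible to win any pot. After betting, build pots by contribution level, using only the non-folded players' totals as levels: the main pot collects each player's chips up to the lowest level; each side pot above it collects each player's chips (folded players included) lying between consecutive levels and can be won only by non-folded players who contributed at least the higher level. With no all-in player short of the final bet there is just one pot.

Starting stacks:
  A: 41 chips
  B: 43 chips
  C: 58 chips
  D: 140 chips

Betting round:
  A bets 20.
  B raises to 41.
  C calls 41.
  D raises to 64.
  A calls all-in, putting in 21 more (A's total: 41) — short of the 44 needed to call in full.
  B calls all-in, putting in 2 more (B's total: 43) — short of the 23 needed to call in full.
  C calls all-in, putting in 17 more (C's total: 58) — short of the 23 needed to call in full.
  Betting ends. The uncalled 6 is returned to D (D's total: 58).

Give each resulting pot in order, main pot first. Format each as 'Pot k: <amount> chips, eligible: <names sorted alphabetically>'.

Pot 1: 164 chips, eligible: A, B, C, D
Pot 2: 6 chips, eligible: B, C, D
Pot 3: 30 chips, eligible: C, D

Derivation:
Contributions (after 6 returned to D): A=41, B=43, C=58, D=58
Pot levels (distinct totals of non-folded players): 41, 43, 58
Layer 1-41: 41 each from A, B, C, D = 41*4 = 164 chips; eligible A, B, C, D
Layer 42-43: 2 each from B, C, D = 2*3 = 6 chips; eligible B, C, D
Layer 44-58: 15 each from C, D = 15*2 = 30 chips; eligible C, D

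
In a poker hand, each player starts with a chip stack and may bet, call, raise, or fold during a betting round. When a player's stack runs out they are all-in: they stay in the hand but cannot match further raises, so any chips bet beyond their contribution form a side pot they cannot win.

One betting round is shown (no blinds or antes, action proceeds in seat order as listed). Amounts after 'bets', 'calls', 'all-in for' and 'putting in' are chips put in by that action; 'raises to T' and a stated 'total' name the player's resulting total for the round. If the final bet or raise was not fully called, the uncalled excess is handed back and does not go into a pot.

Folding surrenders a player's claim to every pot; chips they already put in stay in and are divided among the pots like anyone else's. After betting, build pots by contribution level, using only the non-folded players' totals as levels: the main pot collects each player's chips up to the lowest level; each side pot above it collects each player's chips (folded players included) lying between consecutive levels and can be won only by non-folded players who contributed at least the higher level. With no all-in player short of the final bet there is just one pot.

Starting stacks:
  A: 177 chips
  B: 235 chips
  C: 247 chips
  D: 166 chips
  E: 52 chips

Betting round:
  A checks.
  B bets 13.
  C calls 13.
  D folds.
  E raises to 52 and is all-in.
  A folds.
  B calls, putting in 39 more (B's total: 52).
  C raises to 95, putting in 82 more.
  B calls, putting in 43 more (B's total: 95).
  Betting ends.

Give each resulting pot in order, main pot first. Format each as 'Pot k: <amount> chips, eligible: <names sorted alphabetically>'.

Contributions: B=95, C=95, E=52
Folded: A, D
Pot levels (distinct totals of non-folded players): 52, 95
Layer 1-52: 52 each from B, C, E = 52*3 = 156 chips; eligible B, C, E
Layer 53-95: 43 each from B, C = 43*2 = 86 chips; eligible B, C

Pot 1: 156 chips, eligible: B, C, E
Pot 2: 86 chips, eligible: B, C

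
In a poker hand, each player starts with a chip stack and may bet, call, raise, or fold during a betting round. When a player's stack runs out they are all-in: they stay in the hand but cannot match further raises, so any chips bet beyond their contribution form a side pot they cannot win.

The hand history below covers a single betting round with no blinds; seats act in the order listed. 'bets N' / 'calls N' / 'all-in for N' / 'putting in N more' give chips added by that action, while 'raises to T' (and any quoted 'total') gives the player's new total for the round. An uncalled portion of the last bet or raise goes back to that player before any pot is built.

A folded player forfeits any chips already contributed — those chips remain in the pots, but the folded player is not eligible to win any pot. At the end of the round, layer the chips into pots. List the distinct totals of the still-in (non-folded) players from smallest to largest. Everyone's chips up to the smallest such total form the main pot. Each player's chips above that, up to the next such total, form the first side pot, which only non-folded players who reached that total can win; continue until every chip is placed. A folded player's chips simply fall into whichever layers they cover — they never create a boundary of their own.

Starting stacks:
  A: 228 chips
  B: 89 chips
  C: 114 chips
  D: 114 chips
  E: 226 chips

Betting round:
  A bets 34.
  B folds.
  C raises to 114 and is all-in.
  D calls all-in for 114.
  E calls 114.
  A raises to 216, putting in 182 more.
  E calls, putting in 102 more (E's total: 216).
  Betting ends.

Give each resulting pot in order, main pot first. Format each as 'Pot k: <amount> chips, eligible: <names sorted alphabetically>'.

Contributions: A=216, C=114, D=114, E=216
Folded: B
Pot levels (distinct totals of non-folded players): 114, 216
Layer 1-114: 114 each from A, C, D, E = 114*4 = 456 chips; eligible A, C, D, E
Layer 115-216: 102 each from A, E = 102*2 = 204 chips; eligible A, E

Pot 1: 456 chips, eligible: A, C, D, E
Pot 2: 204 chips, eligible: A, E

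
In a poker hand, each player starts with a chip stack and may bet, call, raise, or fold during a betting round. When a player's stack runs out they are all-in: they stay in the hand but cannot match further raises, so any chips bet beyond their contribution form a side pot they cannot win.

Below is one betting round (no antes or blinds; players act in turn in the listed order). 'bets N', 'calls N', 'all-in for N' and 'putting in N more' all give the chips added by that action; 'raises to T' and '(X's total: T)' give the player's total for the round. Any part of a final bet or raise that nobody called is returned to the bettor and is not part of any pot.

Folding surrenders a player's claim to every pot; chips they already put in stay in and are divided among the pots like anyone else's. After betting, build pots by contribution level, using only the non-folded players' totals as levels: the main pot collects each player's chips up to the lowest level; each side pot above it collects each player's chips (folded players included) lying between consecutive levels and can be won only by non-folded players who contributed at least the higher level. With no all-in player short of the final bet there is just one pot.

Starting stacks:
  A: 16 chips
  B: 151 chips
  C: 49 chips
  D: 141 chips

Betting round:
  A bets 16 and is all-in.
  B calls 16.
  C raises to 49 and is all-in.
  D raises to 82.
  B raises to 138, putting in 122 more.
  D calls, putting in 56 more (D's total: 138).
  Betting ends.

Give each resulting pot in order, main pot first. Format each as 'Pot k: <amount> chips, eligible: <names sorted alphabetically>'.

Pot 1: 64 chips, eligible: A, B, C, D
Pot 2: 99 chips, eligible: B, C, D
Pot 3: 178 chips, eligible: B, D

Derivation:
Contributions: A=16, B=138, C=49, D=138
Pot levels (distinct totals of non-folded players): 16, 49, 138
Layer 1-16: 16 each from A, B, C, D = 16*4 = 64 chips; eligible A, B, C, D
Layer 17-49: 33 each from B, C, D = 33*3 = 99 chips; eligible B, C, D
Layer 50-138: 89 each from B, D = 89*2 = 178 chips; eligible B, D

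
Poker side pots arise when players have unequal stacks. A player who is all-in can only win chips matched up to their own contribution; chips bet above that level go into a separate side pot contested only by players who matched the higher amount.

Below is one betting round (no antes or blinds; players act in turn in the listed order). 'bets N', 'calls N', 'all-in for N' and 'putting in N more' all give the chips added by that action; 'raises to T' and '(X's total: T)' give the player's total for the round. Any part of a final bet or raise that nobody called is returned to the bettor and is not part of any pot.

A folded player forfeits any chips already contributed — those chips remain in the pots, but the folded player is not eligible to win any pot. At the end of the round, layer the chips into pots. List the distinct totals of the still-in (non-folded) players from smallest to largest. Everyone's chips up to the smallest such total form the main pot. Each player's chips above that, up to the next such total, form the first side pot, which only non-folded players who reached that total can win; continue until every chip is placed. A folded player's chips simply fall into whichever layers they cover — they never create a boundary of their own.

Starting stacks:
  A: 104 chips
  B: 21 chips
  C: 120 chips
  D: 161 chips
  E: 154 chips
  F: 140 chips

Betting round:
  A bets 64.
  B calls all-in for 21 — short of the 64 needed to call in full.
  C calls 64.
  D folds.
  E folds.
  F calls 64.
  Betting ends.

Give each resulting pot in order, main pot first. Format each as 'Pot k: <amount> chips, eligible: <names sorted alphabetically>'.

Contributions: A=64, B=21, C=64, F=64
Folded: D, E
Pot levels (distinct totals of non-folded players): 21, 64
Layer 1-21: 21 each from A, B, C, F = 21*4 = 84 chips; eligible A, B, C, F
Layer 22-64: 43 each from A, C, F = 43*3 = 129 chips; eligible A, C, F

Pot 1: 84 chips, eligible: A, B, C, F
Pot 2: 129 chips, eligible: A, C, F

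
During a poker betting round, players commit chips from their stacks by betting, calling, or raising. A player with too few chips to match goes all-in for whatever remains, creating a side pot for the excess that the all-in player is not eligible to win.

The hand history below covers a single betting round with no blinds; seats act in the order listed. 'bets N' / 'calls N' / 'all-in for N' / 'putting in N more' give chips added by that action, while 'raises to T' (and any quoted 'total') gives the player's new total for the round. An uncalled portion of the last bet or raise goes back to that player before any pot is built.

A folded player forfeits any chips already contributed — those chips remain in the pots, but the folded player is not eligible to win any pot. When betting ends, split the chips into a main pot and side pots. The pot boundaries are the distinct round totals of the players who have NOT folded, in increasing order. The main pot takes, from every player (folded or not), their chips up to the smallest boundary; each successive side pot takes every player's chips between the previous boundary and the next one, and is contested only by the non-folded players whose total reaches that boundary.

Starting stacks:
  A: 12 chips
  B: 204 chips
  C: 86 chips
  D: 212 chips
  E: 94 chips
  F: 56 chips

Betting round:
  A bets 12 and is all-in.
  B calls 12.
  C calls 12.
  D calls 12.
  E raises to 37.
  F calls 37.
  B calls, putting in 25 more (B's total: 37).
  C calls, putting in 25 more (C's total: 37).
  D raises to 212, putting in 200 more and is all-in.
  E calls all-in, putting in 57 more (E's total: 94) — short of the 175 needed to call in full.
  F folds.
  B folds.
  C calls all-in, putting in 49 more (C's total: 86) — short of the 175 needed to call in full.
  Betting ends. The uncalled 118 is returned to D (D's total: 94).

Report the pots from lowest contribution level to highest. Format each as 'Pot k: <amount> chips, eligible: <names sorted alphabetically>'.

Pot 1: 72 chips, eligible: A, C, D, E
Pot 2: 272 chips, eligible: C, D, E
Pot 3: 16 chips, eligible: D, E

Derivation:
Contributions (after 118 returned to D): A=12, B=37, C=86, D=94, E=94, F=37
Folded: B, F
Pot levels (distinct totals of non-folded players): 12, 86, 94
Layer 1-12: 12 each from A, B, C, D, E, F = 12*6 = 72 chips; eligible A, C, D, E
Layer 13-86: B 25 + C 74 + D 74 + E 74 + F 25 = 272 chips; eligible C, D, E
Layer 87-94: 8 each from D, E = 8*2 = 16 chips; eligible D, E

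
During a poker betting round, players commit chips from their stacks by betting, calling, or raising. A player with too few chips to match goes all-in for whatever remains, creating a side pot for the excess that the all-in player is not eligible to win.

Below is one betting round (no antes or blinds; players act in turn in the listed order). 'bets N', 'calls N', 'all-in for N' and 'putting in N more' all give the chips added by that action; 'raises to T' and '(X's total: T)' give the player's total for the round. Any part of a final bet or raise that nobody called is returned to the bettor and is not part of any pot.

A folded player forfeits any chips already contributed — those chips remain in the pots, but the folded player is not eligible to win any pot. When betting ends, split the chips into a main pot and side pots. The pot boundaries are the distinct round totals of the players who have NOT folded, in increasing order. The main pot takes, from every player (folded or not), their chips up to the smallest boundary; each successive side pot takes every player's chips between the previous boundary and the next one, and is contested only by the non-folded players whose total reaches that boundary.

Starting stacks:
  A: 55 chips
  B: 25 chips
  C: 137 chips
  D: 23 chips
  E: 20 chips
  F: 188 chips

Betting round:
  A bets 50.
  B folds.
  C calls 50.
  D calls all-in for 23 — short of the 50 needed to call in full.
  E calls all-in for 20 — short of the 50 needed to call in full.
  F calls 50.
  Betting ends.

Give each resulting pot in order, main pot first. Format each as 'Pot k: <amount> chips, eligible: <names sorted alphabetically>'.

Contributions: A=50, C=50, D=23, E=20, F=50
Folded: B
Pot levels (distinct totals of non-folded players): 20, 23, 50
Layer 1-20: 20 each from A, C, D, E, F = 20*5 = 100 chips; eligible A, C, D, E, F
Layer 21-23: 3 each from A, C, D, F = 3*4 = 12 chips; eligible A, C, D, F
Layer 24-50: 27 each from A, C, F = 27*3 = 81 chips; eligible A, C, F

Pot 1: 100 chips, eligible: A, C, D, E, F
Pot 2: 12 chips, eligible: A, C, D, F
Pot 3: 81 chips, eligible: A, C, F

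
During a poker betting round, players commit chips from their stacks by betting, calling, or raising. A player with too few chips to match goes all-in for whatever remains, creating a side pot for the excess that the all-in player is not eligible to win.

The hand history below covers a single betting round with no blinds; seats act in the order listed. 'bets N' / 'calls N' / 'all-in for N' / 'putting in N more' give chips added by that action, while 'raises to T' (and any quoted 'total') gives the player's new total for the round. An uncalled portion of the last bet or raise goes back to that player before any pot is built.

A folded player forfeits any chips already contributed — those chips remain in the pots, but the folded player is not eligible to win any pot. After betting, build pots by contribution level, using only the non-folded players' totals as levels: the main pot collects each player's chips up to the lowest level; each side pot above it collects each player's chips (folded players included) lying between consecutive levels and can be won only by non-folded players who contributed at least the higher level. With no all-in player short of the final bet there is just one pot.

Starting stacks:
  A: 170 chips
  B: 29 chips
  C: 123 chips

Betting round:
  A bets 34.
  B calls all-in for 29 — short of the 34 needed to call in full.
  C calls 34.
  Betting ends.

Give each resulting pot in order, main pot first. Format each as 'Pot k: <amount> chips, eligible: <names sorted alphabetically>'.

Pot 1: 87 chips, eligible: A, B, C
Pot 2: 10 chips, eligible: A, C

Derivation:
Contributions: A=34, B=29, C=34
Pot levels (distinct totals of non-folded players): 29, 34
Layer 1-29: 29 each from A, B, C = 29*3 = 87 chips; eligible A, B, C
Layer 30-34: 5 each from A, C = 5*2 = 10 chips; eligible A, C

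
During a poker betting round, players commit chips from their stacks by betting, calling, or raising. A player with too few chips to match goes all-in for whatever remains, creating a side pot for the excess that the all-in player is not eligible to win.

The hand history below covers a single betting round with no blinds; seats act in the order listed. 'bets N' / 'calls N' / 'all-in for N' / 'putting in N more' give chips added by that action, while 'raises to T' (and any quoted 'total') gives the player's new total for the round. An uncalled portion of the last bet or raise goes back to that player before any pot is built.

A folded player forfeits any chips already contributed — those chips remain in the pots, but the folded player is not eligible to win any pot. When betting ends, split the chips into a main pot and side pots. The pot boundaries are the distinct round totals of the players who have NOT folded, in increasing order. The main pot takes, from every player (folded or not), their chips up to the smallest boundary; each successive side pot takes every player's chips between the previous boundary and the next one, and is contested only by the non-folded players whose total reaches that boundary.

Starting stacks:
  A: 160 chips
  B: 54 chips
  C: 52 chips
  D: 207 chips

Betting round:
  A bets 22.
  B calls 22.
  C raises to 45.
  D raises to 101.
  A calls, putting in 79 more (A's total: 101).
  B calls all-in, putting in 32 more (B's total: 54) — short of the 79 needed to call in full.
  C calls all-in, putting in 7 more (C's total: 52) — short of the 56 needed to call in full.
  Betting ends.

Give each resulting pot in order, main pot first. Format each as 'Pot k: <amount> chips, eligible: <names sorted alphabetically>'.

Pot 1: 208 chips, eligible: A, B, C, D
Pot 2: 6 chips, eligible: A, B, D
Pot 3: 94 chips, eligible: A, D

Derivation:
Contributions: A=101, B=54, C=52, D=101
Pot levels (distinct totals of non-folded players): 52, 54, 101
Layer 1-52: 52 each from A, B, C, D = 52*4 = 208 chips; eligible A, B, C, D
Layer 53-54: 2 each from A, B, D = 2*3 = 6 chips; eligible A, B, D
Layer 55-101: 47 each from A, D = 47*2 = 94 chips; eligible A, D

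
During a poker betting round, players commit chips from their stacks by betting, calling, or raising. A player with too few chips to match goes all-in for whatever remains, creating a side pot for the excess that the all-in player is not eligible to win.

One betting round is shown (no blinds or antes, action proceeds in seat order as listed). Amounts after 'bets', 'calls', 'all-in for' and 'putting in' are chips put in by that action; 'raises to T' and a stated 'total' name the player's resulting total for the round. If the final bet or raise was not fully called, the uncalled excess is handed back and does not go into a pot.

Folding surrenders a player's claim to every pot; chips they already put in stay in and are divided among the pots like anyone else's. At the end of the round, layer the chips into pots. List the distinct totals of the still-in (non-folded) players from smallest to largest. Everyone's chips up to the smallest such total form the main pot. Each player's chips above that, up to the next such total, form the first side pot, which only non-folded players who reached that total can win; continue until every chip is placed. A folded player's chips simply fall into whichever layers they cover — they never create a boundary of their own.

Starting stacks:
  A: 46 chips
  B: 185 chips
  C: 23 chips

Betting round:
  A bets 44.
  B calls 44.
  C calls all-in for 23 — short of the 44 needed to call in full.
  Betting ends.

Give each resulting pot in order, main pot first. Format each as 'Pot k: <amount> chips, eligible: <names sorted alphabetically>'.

Pot 1: 69 chips, eligible: A, B, C
Pot 2: 42 chips, eligible: A, B

Derivation:
Contributions: A=44, B=44, C=23
Pot levels (distinct totals of non-folded players): 23, 44
Layer 1-23: 23 each from A, B, C = 23*3 = 69 chips; eligible A, B, C
Layer 24-44: 21 each from A, B = 21*2 = 42 chips; eligible A, B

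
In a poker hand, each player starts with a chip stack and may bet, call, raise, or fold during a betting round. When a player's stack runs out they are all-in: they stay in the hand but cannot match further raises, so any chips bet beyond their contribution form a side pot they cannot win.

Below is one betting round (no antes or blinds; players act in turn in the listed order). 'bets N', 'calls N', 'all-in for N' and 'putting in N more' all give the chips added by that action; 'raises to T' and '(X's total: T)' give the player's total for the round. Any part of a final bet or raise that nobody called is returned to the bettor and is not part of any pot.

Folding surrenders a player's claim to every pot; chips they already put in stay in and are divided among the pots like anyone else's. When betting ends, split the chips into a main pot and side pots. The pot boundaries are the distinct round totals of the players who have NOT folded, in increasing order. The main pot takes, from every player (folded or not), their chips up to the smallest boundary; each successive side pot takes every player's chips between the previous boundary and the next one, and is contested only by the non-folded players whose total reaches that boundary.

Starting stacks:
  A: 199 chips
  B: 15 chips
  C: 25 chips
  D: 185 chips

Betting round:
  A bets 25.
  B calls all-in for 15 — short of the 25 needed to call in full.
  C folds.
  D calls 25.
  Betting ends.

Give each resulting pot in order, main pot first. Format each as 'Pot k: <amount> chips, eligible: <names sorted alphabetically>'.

Pot 1: 45 chips, eligible: A, B, D
Pot 2: 20 chips, eligible: A, D

Derivation:
Contributions: A=25, B=15, D=25
Folded: C
Pot levels (distinct totals of non-folded players): 15, 25
Layer 1-15: 15 each from A, B, D = 15*3 = 45 chips; eligible A, B, D
Layer 16-25: 10 each from A, D = 10*2 = 20 chips; eligible A, D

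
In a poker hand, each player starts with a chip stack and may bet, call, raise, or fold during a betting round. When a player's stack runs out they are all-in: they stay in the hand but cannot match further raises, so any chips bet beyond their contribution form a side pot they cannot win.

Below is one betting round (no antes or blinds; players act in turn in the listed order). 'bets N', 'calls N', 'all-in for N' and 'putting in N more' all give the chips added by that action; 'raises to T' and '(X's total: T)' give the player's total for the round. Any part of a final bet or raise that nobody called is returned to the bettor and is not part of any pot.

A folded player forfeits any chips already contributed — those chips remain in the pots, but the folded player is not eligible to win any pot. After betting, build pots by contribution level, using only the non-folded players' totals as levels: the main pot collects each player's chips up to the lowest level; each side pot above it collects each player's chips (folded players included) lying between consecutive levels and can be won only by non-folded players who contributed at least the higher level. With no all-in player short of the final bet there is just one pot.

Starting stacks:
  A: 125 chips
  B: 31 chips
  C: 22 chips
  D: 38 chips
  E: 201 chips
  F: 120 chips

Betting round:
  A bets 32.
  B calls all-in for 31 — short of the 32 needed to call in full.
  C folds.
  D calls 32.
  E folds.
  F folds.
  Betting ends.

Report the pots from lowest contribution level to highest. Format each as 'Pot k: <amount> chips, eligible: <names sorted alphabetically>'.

Contributions: A=32, B=31, D=32
Folded: C, E, F
Pot levels (distinct totals of non-folded players): 31, 32
Layer 1-31: 31 each from A, B, D = 31*3 = 93 chips; eligible A, B, D
Layer 32-32: 1 each from A, D = 1*2 = 2 chips; eligible A, D

Pot 1: 93 chips, eligible: A, B, D
Pot 2: 2 chips, eligible: A, D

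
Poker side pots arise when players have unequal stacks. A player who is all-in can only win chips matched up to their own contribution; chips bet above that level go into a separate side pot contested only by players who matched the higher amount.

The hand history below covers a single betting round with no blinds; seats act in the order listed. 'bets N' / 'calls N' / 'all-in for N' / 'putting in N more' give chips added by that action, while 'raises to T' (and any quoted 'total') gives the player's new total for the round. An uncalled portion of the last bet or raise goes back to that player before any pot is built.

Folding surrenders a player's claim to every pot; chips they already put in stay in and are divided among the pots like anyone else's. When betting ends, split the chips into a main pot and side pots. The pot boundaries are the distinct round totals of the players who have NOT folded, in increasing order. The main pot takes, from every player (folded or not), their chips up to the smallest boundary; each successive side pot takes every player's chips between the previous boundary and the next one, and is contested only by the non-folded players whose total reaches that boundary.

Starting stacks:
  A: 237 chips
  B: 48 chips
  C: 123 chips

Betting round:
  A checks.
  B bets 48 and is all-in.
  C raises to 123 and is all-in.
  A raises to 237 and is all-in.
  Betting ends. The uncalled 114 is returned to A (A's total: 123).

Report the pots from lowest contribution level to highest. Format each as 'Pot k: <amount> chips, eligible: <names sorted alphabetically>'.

Pot 1: 144 chips, eligible: A, B, C
Pot 2: 150 chips, eligible: A, C

Derivation:
Contributions (after 114 returned to A): A=123, B=48, C=123
Pot levels (distinct totals of non-folded players): 48, 123
Layer 1-48: 48 each from A, B, C = 48*3 = 144 chips; eligible A, B, C
Layer 49-123: 75 each from A, C = 75*2 = 150 chips; eligible A, C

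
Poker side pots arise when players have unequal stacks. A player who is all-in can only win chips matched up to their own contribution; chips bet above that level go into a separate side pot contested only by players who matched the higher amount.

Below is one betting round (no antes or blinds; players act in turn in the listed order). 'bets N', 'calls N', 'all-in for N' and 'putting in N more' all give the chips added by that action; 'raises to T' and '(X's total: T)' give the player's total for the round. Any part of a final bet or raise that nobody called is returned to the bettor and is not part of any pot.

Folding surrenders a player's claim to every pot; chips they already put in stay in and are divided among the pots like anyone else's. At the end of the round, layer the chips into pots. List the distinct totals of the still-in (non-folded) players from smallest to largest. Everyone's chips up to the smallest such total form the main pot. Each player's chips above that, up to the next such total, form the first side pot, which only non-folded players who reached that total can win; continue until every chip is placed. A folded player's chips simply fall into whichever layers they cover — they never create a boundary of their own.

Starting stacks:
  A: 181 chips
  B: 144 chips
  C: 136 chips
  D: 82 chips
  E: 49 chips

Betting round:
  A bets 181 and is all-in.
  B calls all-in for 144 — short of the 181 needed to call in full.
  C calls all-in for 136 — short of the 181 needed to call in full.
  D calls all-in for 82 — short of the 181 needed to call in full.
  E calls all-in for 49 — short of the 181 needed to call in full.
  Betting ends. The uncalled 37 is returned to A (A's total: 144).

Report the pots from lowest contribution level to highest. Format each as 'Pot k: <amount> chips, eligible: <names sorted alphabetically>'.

Contributions (after 37 returned to A): A=144, B=144, C=136, D=82, E=49
Pot levels (distinct totals of non-folded players): 49, 82, 136, 144
Layer 1-49: 49 each from A, B, C, D, E = 49*5 = 245 chips; eligible A, B, C, D, E
Layer 50-82: 33 each from A, B, C, D = 33*4 = 132 chips; eligible A, B, C, D
Layer 83-136: 54 each from A, B, C = 54*3 = 162 chips; eligible A, B, C
Layer 137-144: 8 each from A, B = 8*2 = 16 chips; eligible A, B

Pot 1: 245 chips, eligible: A, B, C, D, E
Pot 2: 132 chips, eligible: A, B, C, D
Pot 3: 162 chips, eligible: A, B, C
Pot 4: 16 chips, eligible: A, B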